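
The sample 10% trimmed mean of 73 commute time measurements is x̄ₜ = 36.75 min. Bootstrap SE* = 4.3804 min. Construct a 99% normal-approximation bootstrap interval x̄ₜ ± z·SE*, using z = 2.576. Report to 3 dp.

Margin = 2.576 × 4.3804 = 11.2839
Interval: 36.75 ± 11.2839

(25.466, 48.034)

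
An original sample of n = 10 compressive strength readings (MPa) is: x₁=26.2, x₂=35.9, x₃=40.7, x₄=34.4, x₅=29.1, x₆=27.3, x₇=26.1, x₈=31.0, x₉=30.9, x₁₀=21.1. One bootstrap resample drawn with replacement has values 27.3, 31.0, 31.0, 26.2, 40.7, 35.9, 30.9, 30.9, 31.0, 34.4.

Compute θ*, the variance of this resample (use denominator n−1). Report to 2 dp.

θ* = 17.53

Mean = 31.9300; sum of squared deviations = 157.7610
s² = 157.7610 / 9 = 17.5290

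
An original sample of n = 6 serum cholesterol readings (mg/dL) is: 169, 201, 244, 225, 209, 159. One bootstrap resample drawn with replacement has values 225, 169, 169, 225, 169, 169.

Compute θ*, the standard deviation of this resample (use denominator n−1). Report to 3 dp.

Mean = 187.6667; sum of squared deviations = 4181.3333
s² = 4181.3333 / 5 = 836.2667
s = √836.2667 = 28.918

θ* = 28.918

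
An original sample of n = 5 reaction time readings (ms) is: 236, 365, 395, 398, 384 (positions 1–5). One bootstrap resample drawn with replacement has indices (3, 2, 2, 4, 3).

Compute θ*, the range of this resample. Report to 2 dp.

θ* = 33.00

Resample values: 395, 365, 365, 398, 395.
Range = 398 − 365 = 33.00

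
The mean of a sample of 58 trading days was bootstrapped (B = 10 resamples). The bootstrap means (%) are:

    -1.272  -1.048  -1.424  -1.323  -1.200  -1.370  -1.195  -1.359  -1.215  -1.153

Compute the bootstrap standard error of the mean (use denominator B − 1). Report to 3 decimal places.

SE* = 0.115

Bootstrap SE is the standard deviation of the 10 replicate means.
Mean of replicates: ((-1.272) + (-1.048) + (-1.424) + (-1.323) + (-1.200) + (-1.370) + (-1.195) + (-1.359) + (-1.215) + (-1.153)) / 10 = -12.5590 / 10 = -1.2559
Sum of squared deviations: (−0.0161)² + (+0.2079)² + (−0.1681)² + (−0.0671)² + (+0.0559)² + (−0.1141)² + (+0.0609)² + (−0.1031)² + (+0.0409)² + (+0.1029)² = 0.1190
Variance = 0.1190 / 9 = 0.0132
SE* = √0.0132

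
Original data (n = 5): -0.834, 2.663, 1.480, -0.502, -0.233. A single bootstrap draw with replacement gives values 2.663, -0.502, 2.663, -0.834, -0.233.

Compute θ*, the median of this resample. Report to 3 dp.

Sorted: -0.834, -0.502, -0.233, 2.663, 2.663
Median = middle value = -0.233

θ* = -0.233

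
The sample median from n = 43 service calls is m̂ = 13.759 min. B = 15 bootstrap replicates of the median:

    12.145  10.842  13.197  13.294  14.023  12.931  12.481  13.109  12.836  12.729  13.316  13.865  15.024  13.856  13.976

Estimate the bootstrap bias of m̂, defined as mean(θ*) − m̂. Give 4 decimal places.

bias = −0.5841

mean(θ*) = (12.145 + 10.842 + 13.197 + 13.294 + 14.023 + 12.931 + 12.481 + 13.109 + 12.836 + 12.729 + 13.316 + 13.865 + 15.024 + 13.856 + 13.976) / 15 = 13.17493
bias = 13.17493 − 13.759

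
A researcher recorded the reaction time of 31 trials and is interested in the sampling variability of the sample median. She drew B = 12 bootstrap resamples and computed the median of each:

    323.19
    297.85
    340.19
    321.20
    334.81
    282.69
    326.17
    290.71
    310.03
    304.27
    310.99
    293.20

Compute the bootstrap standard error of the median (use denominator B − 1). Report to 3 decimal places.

Bootstrap SE is the standard deviation of the 12 replicate medians.
Mean of replicates: (323.19 + 297.85 + 340.19 + 321.20 + 334.81 + 282.69 + 326.17 + 290.71 + 310.03 + 304.27 + 310.99 + 293.20) / 12 = 3735.3000 / 12 = 311.2750
Sum of squared deviations: (+11.9150)² + (−13.4250)² + (+28.9150)² + (+9.9250)² + (+23.5350)² + (−28.5850)² + (+14.8950)² + (−20.5650)² + (−1.2450)² + (−7.0050)² + (−0.2850)² + (−18.0750)² = 3649.9663
Variance = 3649.9663 / 11 = 331.8151
SE* = √331.8151

SE* = 18.216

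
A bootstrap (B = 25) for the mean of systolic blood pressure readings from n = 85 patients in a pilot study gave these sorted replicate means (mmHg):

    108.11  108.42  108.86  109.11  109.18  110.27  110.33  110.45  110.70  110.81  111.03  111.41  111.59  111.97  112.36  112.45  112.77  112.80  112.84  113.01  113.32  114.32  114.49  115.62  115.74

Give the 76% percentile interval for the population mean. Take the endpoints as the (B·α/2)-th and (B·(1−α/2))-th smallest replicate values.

(108.86, 114.32)

α = 0.24; lower rank = 25 × 0.120 = 3; upper rank = 25 × 0.880 = 22.
The 3rd smallest replicate is 108.86; the 22nd is 114.32.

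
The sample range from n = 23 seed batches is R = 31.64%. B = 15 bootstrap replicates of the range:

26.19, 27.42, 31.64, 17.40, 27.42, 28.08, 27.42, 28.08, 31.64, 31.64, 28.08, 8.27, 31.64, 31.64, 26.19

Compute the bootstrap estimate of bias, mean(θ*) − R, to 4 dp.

mean(θ*) = (26.19 + 27.42 + 31.64 + 17.40 + 27.42 + 28.08 + 27.42 + 28.08 + 31.64 + 31.64 + 28.08 + 8.27 + 31.64 + 31.64 + 26.19) / 15 = 26.85000
bias = 26.85000 − 31.64

bias = −4.7900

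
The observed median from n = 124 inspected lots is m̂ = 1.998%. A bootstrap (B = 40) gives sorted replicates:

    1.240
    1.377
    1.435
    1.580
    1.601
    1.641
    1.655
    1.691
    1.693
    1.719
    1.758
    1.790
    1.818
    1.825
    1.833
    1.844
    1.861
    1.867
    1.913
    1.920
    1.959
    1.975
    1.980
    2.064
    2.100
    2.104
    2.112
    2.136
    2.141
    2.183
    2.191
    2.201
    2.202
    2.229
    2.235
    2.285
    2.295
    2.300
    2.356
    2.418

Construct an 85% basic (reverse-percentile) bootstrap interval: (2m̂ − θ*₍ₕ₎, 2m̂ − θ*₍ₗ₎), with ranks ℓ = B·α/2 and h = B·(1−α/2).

(1.701, 2.561)

Percentile endpoints at ranks 3 and 37: θ*₍3₎ = 1.435, θ*₍37₎ = 2.295.
Basic interval reflects these around m̂:
  lower = 2 × 1.998 − 2.295 = 1.701
  upper = 2 × 1.998 − 1.435 = 2.561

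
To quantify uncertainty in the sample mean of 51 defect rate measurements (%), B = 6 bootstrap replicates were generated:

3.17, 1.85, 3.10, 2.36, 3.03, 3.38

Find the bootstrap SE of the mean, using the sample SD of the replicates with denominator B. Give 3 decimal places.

SE* = 0.534

Bootstrap SE is the standard deviation of the 6 replicate means.
Mean of replicates: (3.17 + 1.85 + 3.10 + 2.36 + 3.03 + 3.38) / 6 = 16.8900 / 6 = 2.8150
Sum of squared deviations: (+0.3550)² + (−0.9650)² + (+0.2850)² + (−0.4550)² + (+0.2150)² + (+0.5650)² = 1.7109
Variance = 1.7109 / 6 = 0.2852
SE* = √0.2852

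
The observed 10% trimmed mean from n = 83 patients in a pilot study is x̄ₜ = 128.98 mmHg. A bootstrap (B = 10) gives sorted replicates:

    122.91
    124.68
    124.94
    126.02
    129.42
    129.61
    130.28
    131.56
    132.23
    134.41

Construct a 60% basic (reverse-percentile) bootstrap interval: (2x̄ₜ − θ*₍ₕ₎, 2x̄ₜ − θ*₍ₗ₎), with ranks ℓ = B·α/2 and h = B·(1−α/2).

Percentile endpoints at ranks 2 and 8: θ*₍2₎ = 124.68, θ*₍8₎ = 131.56.
Basic interval reflects these around x̄ₜ:
  lower = 2 × 128.98 − 131.56 = 126.40
  upper = 2 × 128.98 − 124.68 = 133.28

(126.40, 133.28)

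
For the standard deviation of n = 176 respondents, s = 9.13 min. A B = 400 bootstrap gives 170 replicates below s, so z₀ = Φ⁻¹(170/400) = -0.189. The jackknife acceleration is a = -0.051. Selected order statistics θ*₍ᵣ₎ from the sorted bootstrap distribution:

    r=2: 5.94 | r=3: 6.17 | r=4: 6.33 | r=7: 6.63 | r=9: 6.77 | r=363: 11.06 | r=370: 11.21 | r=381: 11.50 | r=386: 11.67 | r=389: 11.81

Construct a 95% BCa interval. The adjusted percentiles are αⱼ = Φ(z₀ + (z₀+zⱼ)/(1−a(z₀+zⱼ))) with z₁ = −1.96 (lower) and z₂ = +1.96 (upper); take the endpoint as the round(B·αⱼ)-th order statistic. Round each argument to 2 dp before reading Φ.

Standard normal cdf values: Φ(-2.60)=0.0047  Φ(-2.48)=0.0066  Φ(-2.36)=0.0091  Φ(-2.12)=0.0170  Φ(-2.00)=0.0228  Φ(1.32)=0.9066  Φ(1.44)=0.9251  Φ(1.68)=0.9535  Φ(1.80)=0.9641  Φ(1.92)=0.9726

Lower: z₀ + z₁ = -0.189 + (-1.960) = -2.149; 1 − a(z₀+z₁) = 1 − (-0.051)(-2.149) = 0.8904; argument = -0.189 + (-2.149)/0.8904 = -2.6025 → -2.60.
α₁ = Φ(-2.60) = 0.0047; rank = round(400 × 0.0047) = 2; θ*₍2₎ = 5.94.
Upper: z₀ + z₂ = 1.771; 1 − a(z₀+z₂) = 1.0903; argument = 1.4353 → 1.44; α₂ = 0.9251; rank = 370; θ*₍370₎ = 11.21.

(5.94, 11.21)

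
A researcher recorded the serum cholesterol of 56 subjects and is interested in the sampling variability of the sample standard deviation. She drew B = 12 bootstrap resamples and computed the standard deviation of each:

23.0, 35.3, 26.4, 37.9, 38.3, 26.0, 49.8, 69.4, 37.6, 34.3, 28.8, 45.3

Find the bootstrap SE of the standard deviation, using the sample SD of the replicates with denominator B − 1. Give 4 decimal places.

Bootstrap SE is the standard deviation of the 12 replicate standard deviations.
Mean of replicates: (23.0 + 35.3 + 26.4 + 37.9 + 38.3 + 26.0 + 49.8 + 69.4 + 37.6 + 34.3 + 28.8 + 45.3) / 12 = 452.10000 / 12 = 37.67500
Sum of squared deviations: (−14.67500)² + (−2.37500)² + (−11.27500)² + (+0.22500)² + (+0.62500)² + (−11.67500)² + (+12.12500)² + (+31.72500)² + (−0.07500)² + (−3.37500)² + (−8.87500)² + (+7.62500)² = 1786.66250
Variance = 1786.66250 / 11 = 162.42386
SE* = √162.42386

SE* = 12.7446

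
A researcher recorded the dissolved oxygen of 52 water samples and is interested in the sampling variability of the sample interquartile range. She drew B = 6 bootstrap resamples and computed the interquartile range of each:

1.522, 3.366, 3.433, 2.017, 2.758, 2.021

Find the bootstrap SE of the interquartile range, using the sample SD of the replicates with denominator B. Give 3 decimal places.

SE* = 0.719

Bootstrap SE is the standard deviation of the 6 replicate interquartile ranges.
Mean of replicates: (1.522 + 3.366 + 3.433 + 2.017 + 2.758 + 2.021) / 6 = 15.1170 / 6 = 2.5195
Sum of squared deviations: (−0.9975)² + (+0.8465)² + (+0.9135)² + (−0.5025)² + (+0.2385)² + (−0.4985)² = 3.1039
Variance = 3.1039 / 6 = 0.5173
SE* = √0.5173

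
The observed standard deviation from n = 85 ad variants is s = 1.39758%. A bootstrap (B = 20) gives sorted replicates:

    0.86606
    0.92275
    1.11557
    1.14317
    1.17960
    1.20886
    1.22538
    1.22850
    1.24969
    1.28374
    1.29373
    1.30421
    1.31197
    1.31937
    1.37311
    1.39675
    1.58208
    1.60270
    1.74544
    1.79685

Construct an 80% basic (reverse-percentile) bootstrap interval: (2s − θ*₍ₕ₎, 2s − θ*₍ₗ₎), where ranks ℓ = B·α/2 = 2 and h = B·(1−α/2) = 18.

(1.19246, 1.87241)

Percentile endpoints at ranks 2 and 18: θ*₍2₎ = 0.92275, θ*₍18₎ = 1.60270.
Basic interval reflects these around s:
  lower = 2 × 1.39758 − 1.60270 = 1.19246
  upper = 2 × 1.39758 − 0.92275 = 1.87241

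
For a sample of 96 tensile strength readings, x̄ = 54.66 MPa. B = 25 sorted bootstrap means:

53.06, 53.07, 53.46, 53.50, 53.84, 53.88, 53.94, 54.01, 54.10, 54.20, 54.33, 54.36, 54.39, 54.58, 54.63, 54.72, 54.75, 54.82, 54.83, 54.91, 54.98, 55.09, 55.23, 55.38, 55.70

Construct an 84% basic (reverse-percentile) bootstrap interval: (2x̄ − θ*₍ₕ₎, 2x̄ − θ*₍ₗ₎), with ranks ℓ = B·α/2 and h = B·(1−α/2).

Percentile endpoints at ranks 2 and 23: θ*₍2₎ = 53.07, θ*₍23₎ = 55.23.
Basic interval reflects these around x̄:
  lower = 2 × 54.66 − 55.23 = 54.09
  upper = 2 × 54.66 − 53.07 = 56.25

(54.09, 56.25)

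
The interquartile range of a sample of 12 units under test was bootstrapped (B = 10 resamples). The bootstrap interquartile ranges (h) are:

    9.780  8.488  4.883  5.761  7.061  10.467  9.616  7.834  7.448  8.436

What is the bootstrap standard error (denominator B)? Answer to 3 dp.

SE* = 1.680

Bootstrap SE is the standard deviation of the 10 replicate interquartile ranges.
Mean of replicates: (9.780 + 8.488 + 4.883 + 5.761 + 7.061 + 10.467 + 9.616 + 7.834 + 7.448 + 8.436) / 10 = 79.7740 / 10 = 7.9774
Sum of squared deviations: (+1.8026)² + (+0.5106)² + (−3.0944)² + (−2.2164)² + (−0.9164)² + (+2.4896)² + (+1.6386)² + (−0.1434)² + (−0.5294)² + (+0.4586)² = 28.2319
Variance = 28.2319 / 10 = 2.8232
SE* = √2.8232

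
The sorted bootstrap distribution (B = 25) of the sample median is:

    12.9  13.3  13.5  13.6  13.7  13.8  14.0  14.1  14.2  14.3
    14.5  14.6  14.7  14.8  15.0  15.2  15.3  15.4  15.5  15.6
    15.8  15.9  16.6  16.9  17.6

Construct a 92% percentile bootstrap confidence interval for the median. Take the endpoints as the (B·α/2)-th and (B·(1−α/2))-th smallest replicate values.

α = 0.08; lower rank = 25 × 0.040 = 1; upper rank = 25 × 0.960 = 24.
The 1st smallest replicate is 12.9; the 24th is 16.9.

(12.9, 16.9)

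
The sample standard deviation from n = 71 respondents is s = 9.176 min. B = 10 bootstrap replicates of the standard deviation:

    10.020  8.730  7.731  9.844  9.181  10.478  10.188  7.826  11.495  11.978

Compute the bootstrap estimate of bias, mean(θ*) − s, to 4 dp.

bias = +0.5711

mean(θ*) = (10.020 + 8.730 + 7.731 + 9.844 + 9.181 + 10.478 + 10.188 + 7.826 + 11.495 + 11.978) / 10 = 9.74710
bias = 9.74710 − 9.176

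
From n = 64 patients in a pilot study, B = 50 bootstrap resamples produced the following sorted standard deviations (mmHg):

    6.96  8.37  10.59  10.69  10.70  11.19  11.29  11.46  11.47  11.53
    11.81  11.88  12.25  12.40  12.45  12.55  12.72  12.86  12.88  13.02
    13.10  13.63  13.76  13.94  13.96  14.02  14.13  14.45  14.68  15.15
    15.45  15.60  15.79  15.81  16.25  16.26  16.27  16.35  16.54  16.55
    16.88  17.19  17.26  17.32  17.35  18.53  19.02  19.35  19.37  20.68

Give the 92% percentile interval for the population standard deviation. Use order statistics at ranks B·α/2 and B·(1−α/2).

(8.37, 19.35)

α = 0.08; lower rank = 50 × 0.040 = 2; upper rank = 50 × 0.960 = 48.
The 2nd smallest replicate is 8.37; the 48th is 19.35.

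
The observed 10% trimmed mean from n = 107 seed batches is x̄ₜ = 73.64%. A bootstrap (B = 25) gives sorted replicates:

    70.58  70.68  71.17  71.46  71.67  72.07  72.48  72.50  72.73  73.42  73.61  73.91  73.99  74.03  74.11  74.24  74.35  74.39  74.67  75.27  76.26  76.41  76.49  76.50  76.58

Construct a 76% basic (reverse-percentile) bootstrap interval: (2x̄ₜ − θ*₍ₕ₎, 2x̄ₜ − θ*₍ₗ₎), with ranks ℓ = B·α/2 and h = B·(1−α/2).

(70.87, 76.11)

Percentile endpoints at ranks 3 and 22: θ*₍3₎ = 71.17, θ*₍22₎ = 76.41.
Basic interval reflects these around x̄ₜ:
  lower = 2 × 73.64 − 76.41 = 70.87
  upper = 2 × 73.64 − 71.17 = 76.11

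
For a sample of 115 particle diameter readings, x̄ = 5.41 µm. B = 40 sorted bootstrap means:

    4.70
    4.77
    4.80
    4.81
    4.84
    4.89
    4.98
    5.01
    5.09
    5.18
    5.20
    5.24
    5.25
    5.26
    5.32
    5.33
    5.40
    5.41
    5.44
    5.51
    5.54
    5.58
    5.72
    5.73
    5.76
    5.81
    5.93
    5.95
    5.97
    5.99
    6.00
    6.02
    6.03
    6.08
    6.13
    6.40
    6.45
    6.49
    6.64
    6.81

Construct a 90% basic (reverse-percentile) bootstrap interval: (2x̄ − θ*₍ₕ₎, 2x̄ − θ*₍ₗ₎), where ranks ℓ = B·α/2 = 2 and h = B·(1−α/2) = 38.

(4.33, 6.05)

Percentile endpoints at ranks 2 and 38: θ*₍2₎ = 4.77, θ*₍38₎ = 6.49.
Basic interval reflects these around x̄:
  lower = 2 × 5.41 − 6.49 = 4.33
  upper = 2 × 5.41 − 4.77 = 6.05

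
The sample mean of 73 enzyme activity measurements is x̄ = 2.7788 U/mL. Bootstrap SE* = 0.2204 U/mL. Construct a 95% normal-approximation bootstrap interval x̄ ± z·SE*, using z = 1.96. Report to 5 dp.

(2.34682, 3.21078)

Margin = 1.96 × 0.2204 = 0.431984
Interval: 2.7788 ± 0.431984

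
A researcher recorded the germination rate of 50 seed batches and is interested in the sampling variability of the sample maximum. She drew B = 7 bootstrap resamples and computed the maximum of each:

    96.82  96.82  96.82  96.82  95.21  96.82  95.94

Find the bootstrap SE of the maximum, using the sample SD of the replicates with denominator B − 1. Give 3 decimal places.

SE* = 0.643

Bootstrap SE is the standard deviation of the 7 replicate maximums.
Mean of replicates: (96.82 + 96.82 + 96.82 + 96.82 + 95.21 + 96.82 + 95.94) / 7 = 675.2500 / 7 = 96.4643
Sum of squared deviations: (+0.3557)² + (+0.3557)² + (+0.3557)² + (+0.3557)² + (−1.2543)² + (+0.3557)² + (−0.5243)² = 2.4808
Variance = 2.4808 / 6 = 0.4135
SE* = √0.4135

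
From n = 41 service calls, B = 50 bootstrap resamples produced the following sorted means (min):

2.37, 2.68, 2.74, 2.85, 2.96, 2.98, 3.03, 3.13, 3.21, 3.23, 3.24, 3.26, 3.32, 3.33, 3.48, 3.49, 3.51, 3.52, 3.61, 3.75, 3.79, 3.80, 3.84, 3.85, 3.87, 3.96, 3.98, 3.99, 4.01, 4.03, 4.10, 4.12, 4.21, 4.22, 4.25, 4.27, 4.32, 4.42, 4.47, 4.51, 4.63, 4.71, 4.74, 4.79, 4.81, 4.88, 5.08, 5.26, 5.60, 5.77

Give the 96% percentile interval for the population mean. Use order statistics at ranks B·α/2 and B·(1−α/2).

α = 0.04; lower rank = 50 × 0.020 = 1; upper rank = 50 × 0.980 = 49.
The 1st smallest replicate is 2.37; the 49th is 5.60.

(2.37, 5.60)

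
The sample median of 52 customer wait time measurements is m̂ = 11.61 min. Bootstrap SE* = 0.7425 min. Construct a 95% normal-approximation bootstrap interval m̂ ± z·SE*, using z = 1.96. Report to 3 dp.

Margin = 1.96 × 0.7425 = 1.4553
Interval: 11.61 ± 1.4553

(10.155, 13.065)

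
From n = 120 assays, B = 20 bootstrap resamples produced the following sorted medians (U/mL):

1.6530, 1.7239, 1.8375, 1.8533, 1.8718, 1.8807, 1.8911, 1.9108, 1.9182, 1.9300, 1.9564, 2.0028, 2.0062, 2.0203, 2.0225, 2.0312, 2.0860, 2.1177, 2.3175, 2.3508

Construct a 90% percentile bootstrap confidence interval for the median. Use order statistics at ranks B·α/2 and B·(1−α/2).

α = 0.10; lower rank = 20 × 0.050 = 1; upper rank = 20 × 0.950 = 19.
The 1st smallest replicate is 1.6530; the 19th is 2.3175.

(1.6530, 2.3175)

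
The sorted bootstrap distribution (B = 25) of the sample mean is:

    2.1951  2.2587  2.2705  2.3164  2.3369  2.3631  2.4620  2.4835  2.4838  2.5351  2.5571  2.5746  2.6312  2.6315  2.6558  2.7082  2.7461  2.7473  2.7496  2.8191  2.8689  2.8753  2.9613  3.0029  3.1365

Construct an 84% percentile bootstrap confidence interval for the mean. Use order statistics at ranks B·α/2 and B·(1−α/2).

α = 0.16; lower rank = 25 × 0.080 = 2; upper rank = 25 × 0.920 = 23.
The 2nd smallest replicate is 2.2587; the 23rd is 2.9613.

(2.2587, 2.9613)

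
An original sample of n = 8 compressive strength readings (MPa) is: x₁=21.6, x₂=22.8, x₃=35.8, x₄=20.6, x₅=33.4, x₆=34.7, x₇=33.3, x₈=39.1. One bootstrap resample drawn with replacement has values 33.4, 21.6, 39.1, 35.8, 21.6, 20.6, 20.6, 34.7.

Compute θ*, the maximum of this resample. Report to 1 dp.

Maximum = 39.1

θ* = 39.1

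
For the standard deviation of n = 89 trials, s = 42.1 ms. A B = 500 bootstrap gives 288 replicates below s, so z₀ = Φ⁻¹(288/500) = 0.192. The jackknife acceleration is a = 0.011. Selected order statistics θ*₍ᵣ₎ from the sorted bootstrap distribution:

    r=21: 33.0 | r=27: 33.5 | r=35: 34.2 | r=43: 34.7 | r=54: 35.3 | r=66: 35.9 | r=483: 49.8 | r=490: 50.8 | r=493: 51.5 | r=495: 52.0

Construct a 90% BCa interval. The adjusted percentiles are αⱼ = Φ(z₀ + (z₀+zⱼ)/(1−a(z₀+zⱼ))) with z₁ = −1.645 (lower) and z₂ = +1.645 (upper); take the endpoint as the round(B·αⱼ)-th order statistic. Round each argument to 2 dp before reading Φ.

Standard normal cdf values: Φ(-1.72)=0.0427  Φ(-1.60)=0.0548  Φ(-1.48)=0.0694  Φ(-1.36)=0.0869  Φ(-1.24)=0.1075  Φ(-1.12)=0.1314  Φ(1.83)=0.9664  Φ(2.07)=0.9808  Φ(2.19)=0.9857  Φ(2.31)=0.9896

(35.3, 50.8)

Lower: z₀ + z₁ = 0.192 + (-1.645) = -1.453; 1 − a(z₀+z₁) = 1 − (0.011)(-1.453) = 1.0160; argument = 0.192 + (-1.453)/1.0160 = -1.2381 → -1.24.
α₁ = Φ(-1.24) = 0.1075; rank = round(500 × 0.1075) = 54; θ*₍54₎ = 35.3.
Upper: z₀ + z₂ = 1.837; 1 − a(z₀+z₂) = 0.9798; argument = 2.0669 → 2.07; α₂ = 0.9808; rank = 490; θ*₍490₎ = 50.8.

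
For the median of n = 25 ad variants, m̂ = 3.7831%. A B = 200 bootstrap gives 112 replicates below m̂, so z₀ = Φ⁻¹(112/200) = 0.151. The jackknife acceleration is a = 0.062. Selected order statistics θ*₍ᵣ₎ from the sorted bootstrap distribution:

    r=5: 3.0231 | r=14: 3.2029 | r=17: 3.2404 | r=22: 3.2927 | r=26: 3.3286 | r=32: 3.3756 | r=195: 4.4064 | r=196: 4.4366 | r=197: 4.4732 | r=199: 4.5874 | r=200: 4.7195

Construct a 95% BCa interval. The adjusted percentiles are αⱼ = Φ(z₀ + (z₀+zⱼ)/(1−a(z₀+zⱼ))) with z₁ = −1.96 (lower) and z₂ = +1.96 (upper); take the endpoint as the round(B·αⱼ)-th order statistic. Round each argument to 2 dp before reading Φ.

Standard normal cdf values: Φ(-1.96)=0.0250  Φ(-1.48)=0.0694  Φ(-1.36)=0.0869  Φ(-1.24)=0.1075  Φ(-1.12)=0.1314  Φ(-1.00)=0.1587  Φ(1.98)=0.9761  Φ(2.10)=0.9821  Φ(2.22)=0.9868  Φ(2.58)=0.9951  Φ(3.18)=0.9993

(3.2029, 4.5874)

Lower: z₀ + z₁ = 0.151 + (-1.960) = -1.809; 1 − a(z₀+z₁) = 1 − (0.062)(-1.809) = 1.1122; argument = 0.151 + (-1.809)/1.1122 = -1.4756 → -1.48.
α₁ = Φ(-1.48) = 0.0694; rank = round(200 × 0.0694) = 14; θ*₍14₎ = 3.2029.
Upper: z₀ + z₂ = 2.111; 1 − a(z₀+z₂) = 0.8691; argument = 2.5799 → 2.58; α₂ = 0.9951; rank = 199; θ*₍199₎ = 4.5874.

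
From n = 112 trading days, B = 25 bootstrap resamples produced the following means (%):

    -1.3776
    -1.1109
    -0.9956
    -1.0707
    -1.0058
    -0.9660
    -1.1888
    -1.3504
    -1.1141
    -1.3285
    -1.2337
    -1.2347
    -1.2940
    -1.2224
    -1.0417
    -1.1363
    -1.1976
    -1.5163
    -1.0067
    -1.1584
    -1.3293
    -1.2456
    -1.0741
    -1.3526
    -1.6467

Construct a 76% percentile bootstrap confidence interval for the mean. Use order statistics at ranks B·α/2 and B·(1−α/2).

Sorted replicates: -1.6467, -1.5163, -1.3776, -1.3526, -1.3504, -1.3293, -1.3285, -1.2940, -1.2456, -1.2347, -1.2337, -1.2224, -1.1976, -1.1888, -1.1584, -1.1363, -1.1141, -1.1109, -1.0741, -1.0707, -1.0417, -1.0067, -1.0058, -0.9956, -0.9660
α = 0.24; lower rank = 25 × 0.120 = 3; upper rank = 25 × 0.880 = 22.
The 3rd smallest replicate is -1.3776; the 22nd is -1.0067.

(-1.3776, -1.0067)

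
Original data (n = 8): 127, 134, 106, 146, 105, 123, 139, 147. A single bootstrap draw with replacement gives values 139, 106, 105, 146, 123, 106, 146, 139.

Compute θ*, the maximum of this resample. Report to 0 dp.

θ* = 146

Maximum = 146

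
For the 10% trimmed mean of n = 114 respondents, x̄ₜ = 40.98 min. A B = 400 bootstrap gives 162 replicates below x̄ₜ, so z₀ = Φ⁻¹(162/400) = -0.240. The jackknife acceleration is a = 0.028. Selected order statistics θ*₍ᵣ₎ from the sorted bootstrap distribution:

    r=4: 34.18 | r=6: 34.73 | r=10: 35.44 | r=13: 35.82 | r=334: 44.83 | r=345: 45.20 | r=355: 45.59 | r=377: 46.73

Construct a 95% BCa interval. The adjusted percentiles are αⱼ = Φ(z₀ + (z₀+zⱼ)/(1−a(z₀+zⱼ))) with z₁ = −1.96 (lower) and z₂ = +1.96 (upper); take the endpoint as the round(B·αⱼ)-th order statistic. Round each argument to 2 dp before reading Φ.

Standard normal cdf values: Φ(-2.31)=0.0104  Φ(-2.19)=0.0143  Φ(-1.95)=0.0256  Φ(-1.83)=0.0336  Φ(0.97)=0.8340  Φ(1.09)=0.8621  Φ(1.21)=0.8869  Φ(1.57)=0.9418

Lower: z₀ + z₁ = -0.240 + (-1.960) = -2.200; 1 − a(z₀+z₁) = 1 − (0.028)(-2.200) = 1.0616; argument = -0.240 + (-2.200)/1.0616 = -2.3123 → -2.31.
α₁ = Φ(-2.31) = 0.0104; rank = round(400 × 0.0104) = 4; θ*₍4₎ = 34.18.
Upper: z₀ + z₂ = 1.720; 1 − a(z₀+z₂) = 0.9518; argument = 1.5670 → 1.57; α₂ = 0.9418; rank = 377; θ*₍377₎ = 46.73.

(34.18, 46.73)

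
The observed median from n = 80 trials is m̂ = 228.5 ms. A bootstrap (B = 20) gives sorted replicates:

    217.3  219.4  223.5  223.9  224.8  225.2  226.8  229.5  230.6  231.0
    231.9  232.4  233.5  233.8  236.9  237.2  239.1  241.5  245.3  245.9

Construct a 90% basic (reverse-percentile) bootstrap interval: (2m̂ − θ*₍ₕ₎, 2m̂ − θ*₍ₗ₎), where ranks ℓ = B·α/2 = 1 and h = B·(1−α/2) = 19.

(211.7, 239.7)

Percentile endpoints at ranks 1 and 19: θ*₍1₎ = 217.3, θ*₍19₎ = 245.3.
Basic interval reflects these around m̂:
  lower = 2 × 228.5 − 245.3 = 211.7
  upper = 2 × 228.5 − 217.3 = 239.7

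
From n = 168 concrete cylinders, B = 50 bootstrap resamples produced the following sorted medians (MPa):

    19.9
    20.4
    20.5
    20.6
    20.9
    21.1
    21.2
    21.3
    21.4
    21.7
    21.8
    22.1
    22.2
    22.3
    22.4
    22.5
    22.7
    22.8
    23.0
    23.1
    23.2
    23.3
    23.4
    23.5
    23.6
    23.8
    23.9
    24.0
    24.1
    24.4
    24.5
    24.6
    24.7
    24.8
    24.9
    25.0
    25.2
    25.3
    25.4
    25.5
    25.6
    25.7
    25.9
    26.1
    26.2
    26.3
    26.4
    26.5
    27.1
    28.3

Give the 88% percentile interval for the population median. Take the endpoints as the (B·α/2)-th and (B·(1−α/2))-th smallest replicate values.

α = 0.12; lower rank = 50 × 0.060 = 3; upper rank = 50 × 0.940 = 47.
The 3rd smallest replicate is 20.5; the 47th is 26.4.

(20.5, 26.4)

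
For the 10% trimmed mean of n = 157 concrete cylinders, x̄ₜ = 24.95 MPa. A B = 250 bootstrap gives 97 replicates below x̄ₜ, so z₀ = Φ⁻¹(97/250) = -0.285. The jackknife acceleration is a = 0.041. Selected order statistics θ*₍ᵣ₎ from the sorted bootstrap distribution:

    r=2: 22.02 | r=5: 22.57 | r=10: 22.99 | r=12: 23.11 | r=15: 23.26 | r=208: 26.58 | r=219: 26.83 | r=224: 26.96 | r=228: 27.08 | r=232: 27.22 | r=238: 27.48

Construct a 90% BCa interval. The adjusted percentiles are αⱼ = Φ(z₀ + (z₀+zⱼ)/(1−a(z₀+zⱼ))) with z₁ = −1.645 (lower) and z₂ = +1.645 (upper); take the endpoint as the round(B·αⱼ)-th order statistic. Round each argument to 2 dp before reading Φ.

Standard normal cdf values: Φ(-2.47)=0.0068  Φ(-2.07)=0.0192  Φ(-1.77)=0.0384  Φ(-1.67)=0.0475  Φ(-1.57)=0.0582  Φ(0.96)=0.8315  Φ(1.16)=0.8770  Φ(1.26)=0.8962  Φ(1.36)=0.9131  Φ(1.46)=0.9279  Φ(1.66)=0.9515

Lower: z₀ + z₁ = -0.285 + (-1.645) = -1.930; 1 − a(z₀+z₁) = 1 − (0.041)(-1.930) = 1.0791; argument = -0.285 + (-1.930)/1.0791 = -2.0735 → -2.07.
α₁ = Φ(-2.07) = 0.0192; rank = round(250 × 0.0192) = 5; θ*₍5₎ = 22.57.
Upper: z₀ + z₂ = 1.360; 1 − a(z₀+z₂) = 0.9442; argument = 1.1553 → 1.16; α₂ = 0.8770; rank = 219; θ*₍219₎ = 26.83.

(22.57, 26.83)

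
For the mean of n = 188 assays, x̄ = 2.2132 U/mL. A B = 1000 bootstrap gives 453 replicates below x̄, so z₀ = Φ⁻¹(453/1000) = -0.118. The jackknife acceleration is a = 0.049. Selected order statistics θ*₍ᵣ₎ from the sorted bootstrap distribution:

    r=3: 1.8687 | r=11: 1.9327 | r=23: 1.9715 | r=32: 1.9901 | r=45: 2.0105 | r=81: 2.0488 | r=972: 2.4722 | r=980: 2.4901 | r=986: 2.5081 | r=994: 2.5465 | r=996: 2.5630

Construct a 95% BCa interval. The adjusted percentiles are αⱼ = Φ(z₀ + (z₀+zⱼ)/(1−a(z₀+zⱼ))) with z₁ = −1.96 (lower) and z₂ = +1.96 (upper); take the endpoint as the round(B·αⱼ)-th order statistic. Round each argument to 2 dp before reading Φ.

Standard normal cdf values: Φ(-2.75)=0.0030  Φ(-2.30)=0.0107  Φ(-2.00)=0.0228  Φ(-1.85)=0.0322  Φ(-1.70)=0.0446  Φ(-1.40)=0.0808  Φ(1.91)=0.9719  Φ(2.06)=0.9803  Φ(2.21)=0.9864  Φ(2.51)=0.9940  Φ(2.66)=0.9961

(1.9715, 2.4722)

Lower: z₀ + z₁ = -0.118 + (-1.960) = -2.078; 1 − a(z₀+z₁) = 1 − (0.049)(-2.078) = 1.1018; argument = -0.118 + (-2.078)/1.1018 = -2.0040 → -2.00.
α₁ = Φ(-2.00) = 0.0228; rank = round(1000 × 0.0228) = 23; θ*₍23₎ = 1.9715.
Upper: z₀ + z₂ = 1.842; 1 − a(z₀+z₂) = 0.9097; argument = 1.9067 → 1.91; α₂ = 0.9719; rank = 972; θ*₍972₎ = 2.4722.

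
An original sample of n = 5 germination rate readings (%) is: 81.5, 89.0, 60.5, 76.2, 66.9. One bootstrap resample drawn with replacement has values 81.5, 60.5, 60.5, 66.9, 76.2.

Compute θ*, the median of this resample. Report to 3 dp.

Sorted: 60.5, 60.5, 66.9, 76.2, 81.5
Median = middle value = 66.900

θ* = 66.900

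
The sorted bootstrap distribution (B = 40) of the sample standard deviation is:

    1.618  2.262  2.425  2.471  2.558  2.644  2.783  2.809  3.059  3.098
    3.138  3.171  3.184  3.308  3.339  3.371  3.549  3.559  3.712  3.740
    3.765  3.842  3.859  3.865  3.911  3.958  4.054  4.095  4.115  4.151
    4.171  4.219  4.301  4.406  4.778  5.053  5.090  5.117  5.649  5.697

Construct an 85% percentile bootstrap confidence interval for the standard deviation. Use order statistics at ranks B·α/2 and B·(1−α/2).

(2.425, 5.090)

α = 0.15; lower rank = 40 × 0.075 = 3; upper rank = 40 × 0.925 = 37.
The 3rd smallest replicate is 2.425; the 37th is 5.090.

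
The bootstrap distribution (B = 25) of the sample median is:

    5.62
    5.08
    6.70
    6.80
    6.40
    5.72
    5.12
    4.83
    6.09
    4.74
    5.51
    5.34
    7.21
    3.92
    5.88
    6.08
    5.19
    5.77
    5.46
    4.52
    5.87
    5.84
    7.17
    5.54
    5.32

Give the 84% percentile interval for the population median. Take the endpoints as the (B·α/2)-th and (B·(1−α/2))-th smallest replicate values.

(4.52, 6.80)

Sorted replicates: 3.92, 4.52, 4.74, 4.83, 5.08, 5.12, 5.19, 5.32, 5.34, 5.46, 5.51, 5.54, 5.62, 5.72, 5.77, 5.84, 5.87, 5.88, 6.08, 6.09, 6.40, 6.70, 6.80, 7.17, 7.21
α = 0.16; lower rank = 25 × 0.080 = 2; upper rank = 25 × 0.920 = 23.
The 2nd smallest replicate is 4.52; the 23rd is 6.80.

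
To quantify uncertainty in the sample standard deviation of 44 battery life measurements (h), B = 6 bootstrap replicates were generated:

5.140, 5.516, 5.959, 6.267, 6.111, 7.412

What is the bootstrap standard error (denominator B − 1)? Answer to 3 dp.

SE* = 0.778

Bootstrap SE is the standard deviation of the 6 replicate standard deviations.
Mean of replicates: (5.140 + 5.516 + 5.959 + 6.267 + 6.111 + 7.412) / 6 = 36.4050 / 6 = 6.0675
Sum of squared deviations: (−0.9275)² + (−0.5515)² + (−0.1085)² + (+0.1995)² + (+0.0435)² + (+1.3445)² = 3.0256
Variance = 3.0256 / 5 = 0.6051
SE* = √0.6051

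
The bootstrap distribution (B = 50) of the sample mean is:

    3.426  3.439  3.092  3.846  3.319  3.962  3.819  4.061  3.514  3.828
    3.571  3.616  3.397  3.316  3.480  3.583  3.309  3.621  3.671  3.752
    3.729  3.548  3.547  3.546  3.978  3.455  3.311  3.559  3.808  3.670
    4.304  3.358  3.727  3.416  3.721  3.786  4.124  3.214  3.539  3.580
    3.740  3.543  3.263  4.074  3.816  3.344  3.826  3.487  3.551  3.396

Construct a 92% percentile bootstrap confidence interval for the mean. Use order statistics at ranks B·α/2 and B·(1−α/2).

(3.214, 4.074)

Sorted replicates: 3.092, 3.214, 3.263, 3.309, 3.311, 3.316, 3.319, 3.344, 3.358, 3.396, 3.397, 3.416, 3.426, 3.439, 3.455, 3.480, 3.487, 3.514, 3.539, 3.543, 3.546, 3.547, 3.548, 3.551, 3.559, 3.571, 3.580, 3.583, 3.616, 3.621, 3.670, 3.671, 3.721, 3.727, 3.729, 3.740, 3.752, 3.786, 3.808, 3.816, 3.819, 3.826, 3.828, 3.846, 3.962, 3.978, 4.061, 4.074, 4.124, 4.304
α = 0.08; lower rank = 50 × 0.040 = 2; upper rank = 50 × 0.960 = 48.
The 2nd smallest replicate is 3.214; the 48th is 4.074.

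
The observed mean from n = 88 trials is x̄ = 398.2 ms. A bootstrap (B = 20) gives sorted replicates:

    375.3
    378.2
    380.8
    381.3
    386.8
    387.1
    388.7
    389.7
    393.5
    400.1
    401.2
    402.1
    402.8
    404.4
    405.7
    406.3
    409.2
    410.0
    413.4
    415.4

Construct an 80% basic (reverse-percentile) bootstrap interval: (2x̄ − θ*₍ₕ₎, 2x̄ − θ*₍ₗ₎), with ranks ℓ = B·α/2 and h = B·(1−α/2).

(386.4, 418.2)

Percentile endpoints at ranks 2 and 18: θ*₍2₎ = 378.2, θ*₍18₎ = 410.0.
Basic interval reflects these around x̄:
  lower = 2 × 398.2 − 410.0 = 386.4
  upper = 2 × 398.2 − 378.2 = 418.2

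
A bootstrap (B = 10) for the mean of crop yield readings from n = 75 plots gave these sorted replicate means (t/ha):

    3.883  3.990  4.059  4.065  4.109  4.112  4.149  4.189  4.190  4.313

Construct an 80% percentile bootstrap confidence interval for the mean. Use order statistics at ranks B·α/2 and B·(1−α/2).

α = 0.20; lower rank = 10 × 0.100 = 1; upper rank = 10 × 0.900 = 9.
The 1st smallest replicate is 3.883; the 9th is 4.190.

(3.883, 4.190)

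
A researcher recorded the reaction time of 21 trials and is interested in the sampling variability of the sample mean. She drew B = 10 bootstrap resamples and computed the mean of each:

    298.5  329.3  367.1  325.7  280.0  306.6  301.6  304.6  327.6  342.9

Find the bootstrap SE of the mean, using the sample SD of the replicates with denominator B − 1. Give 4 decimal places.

Bootstrap SE is the standard deviation of the 10 replicate means.
Mean of replicates: (298.5 + 329.3 + 367.1 + 325.7 + 280.0 + 306.6 + 301.6 + 304.6 + 327.6 + 342.9) / 10 = 3183.90000 / 10 = 318.39000
Sum of squared deviations: (−19.89000)² + (+10.91000)² + (+48.71000)² + (+7.31000)² + (−38.39000)² + (−11.79000)² + (−16.79000)² + (−13.79000)² + (+9.21000)² + (+24.51000)² = 5711.16900
Variance = 5711.16900 / 9 = 634.57433
SE* = √634.57433

SE* = 25.1908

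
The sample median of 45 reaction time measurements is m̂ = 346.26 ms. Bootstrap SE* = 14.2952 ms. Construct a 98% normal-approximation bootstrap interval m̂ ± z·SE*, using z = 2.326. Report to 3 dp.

(313.009, 379.511)

Margin = 2.326 × 14.2952 = 33.2506
Interval: 346.26 ± 33.2506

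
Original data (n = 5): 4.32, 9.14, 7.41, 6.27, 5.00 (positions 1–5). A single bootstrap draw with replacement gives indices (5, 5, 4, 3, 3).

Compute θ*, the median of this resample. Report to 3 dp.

Resample values: 5.00, 5.00, 6.27, 7.41, 7.41.
Sorted: 5.00, 5.00, 6.27, 7.41, 7.41
Median = middle value = 6.270

θ* = 6.270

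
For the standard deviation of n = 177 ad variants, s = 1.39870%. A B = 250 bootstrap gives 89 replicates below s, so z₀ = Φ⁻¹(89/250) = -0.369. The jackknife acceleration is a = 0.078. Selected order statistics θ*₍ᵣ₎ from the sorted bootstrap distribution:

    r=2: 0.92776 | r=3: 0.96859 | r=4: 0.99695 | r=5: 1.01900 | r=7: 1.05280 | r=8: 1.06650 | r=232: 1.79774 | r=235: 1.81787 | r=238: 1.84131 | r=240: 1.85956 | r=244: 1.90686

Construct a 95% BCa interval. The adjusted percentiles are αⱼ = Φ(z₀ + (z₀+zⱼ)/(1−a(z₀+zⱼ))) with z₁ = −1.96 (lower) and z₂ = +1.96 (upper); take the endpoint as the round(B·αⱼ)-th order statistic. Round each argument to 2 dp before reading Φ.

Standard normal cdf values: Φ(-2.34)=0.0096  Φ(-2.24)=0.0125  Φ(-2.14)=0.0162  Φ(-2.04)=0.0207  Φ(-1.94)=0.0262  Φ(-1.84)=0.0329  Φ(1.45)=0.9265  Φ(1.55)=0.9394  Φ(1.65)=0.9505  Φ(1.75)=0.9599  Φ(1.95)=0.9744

(0.92776, 1.79774)

Lower: z₀ + z₁ = -0.369 + (-1.960) = -2.329; 1 − a(z₀+z₁) = 1 − (0.078)(-2.329) = 1.1817; argument = -0.369 + (-2.329)/1.1817 = -2.3400 → -2.34.
α₁ = Φ(-2.34) = 0.0096; rank = round(250 × 0.0096) = 2; θ*₍2₎ = 0.92776.
Upper: z₀ + z₂ = 1.591; 1 − a(z₀+z₂) = 0.8759; argument = 1.4474 → 1.45; α₂ = 0.9265; rank = 232; θ*₍232₎ = 1.79774.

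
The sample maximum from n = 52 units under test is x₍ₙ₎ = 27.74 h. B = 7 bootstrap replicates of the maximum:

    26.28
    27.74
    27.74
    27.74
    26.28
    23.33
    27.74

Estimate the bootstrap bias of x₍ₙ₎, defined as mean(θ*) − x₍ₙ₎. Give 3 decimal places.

bias = −1.047

mean(θ*) = (26.28 + 27.74 + 27.74 + 27.74 + 26.28 + 23.33 + 27.74) / 7 = 26.6929
bias = 26.6929 − 27.74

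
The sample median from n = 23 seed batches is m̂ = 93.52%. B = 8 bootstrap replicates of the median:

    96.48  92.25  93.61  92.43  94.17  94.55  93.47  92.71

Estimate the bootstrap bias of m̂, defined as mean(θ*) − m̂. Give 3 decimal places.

bias = +0.189

mean(θ*) = (96.48 + 92.25 + 93.61 + 92.43 + 94.17 + 94.55 + 93.47 + 92.71) / 8 = 93.7087
bias = 93.7087 − 93.52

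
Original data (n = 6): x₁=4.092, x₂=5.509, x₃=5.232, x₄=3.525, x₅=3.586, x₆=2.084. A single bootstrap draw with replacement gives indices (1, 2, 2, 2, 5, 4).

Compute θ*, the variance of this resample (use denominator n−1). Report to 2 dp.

Resample values: 4.092, 5.509, 5.509, 5.509, 3.586, 3.525.
Mean = 4.6217; sum of squared deviations = 4.9179
s² = 4.9179 / 5 = 0.9836

θ* = 0.98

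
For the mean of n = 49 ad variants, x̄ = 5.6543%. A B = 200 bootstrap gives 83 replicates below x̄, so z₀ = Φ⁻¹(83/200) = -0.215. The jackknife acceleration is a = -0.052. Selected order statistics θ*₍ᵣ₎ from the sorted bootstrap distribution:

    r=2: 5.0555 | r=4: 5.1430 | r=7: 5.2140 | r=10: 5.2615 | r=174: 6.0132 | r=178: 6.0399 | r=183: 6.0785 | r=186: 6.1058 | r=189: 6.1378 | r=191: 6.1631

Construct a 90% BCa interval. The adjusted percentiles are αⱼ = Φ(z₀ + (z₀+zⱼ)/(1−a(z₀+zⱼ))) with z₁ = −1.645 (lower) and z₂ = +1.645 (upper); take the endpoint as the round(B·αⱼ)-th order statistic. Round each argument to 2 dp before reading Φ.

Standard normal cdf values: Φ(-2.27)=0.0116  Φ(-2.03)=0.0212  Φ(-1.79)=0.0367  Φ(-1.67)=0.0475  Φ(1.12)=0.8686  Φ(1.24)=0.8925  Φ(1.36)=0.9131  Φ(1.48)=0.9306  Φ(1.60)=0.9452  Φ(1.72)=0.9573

Lower: z₀ + z₁ = -0.215 + (-1.645) = -1.860; 1 − a(z₀+z₁) = 1 − (-0.052)(-1.860) = 0.9033; argument = -0.215 + (-1.860)/0.9033 = -2.2742 → -2.27.
α₁ = Φ(-2.27) = 0.0116; rank = round(200 × 0.0116) = 2; θ*₍2₎ = 5.0555.
Upper: z₀ + z₂ = 1.430; 1 − a(z₀+z₂) = 1.0744; argument = 1.1160 → 1.12; α₂ = 0.8686; rank = 174; θ*₍174₎ = 6.0132.

(5.0555, 6.0132)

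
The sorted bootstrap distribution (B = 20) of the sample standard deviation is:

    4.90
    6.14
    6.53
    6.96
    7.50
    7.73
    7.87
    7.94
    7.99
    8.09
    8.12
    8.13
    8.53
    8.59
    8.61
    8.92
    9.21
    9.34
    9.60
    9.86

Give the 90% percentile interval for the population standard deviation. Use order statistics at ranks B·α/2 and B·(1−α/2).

α = 0.10; lower rank = 20 × 0.050 = 1; upper rank = 20 × 0.950 = 19.
The 1st smallest replicate is 4.90; the 19th is 9.60.

(4.90, 9.60)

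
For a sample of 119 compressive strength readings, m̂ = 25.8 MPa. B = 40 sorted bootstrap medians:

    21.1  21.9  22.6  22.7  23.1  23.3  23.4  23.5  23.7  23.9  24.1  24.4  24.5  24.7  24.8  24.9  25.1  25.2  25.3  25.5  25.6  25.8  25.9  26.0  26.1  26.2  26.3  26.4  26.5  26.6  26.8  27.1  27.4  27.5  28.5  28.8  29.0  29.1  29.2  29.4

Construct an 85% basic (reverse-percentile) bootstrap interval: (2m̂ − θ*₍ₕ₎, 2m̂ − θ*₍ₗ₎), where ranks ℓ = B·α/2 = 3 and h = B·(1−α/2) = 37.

Percentile endpoints at ranks 3 and 37: θ*₍3₎ = 22.6, θ*₍37₎ = 29.0.
Basic interval reflects these around m̂:
  lower = 2 × 25.8 − 29.0 = 22.6
  upper = 2 × 25.8 − 22.6 = 29.0

(22.6, 29.0)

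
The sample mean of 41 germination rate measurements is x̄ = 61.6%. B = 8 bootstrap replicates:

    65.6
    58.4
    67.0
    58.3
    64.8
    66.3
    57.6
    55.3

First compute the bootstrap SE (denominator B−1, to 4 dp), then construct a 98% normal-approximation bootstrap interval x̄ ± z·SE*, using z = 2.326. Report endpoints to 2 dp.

(50.68, 72.52)

Mean of replicates = 61.6625; sum of squared deviations = 154.2787; SE* = √(154.2787/7) = 4.6947
Margin = 2.326 × 4.6947 = 10.920
Interval: 61.6 ± 10.920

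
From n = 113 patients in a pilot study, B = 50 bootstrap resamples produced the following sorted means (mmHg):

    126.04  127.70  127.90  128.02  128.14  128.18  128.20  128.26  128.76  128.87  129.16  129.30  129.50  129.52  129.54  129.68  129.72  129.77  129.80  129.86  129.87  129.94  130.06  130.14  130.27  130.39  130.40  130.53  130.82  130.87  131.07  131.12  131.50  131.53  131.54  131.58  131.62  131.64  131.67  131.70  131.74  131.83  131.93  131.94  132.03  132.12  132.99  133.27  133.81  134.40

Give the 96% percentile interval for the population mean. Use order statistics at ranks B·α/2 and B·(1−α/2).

(126.04, 133.81)

α = 0.04; lower rank = 50 × 0.020 = 1; upper rank = 50 × 0.980 = 49.
The 1st smallest replicate is 126.04; the 49th is 133.81.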